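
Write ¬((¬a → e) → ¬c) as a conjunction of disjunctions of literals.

(a ∨ e) ∧ c

¬((¬a → e) → ¬c)
= ¬(¬(¬a → e) ∨ ¬c)   (eliminate →)
= ¬(¬(¬¬a ∨ e) ∨ ¬c)   (eliminate →)
= ¬¬(¬¬a ∨ e) ∧ ¬¬c   (De Morgan)
= (¬¬a ∨ e) ∧ ¬¬c   (double negation)
= (a ∨ e) ∧ ¬¬c   (double negation)
= (a ∨ e) ∧ c   (double negation)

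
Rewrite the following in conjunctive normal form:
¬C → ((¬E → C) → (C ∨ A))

¬C → ((¬E → C) → (C ∨ A))
≡ ¬¬C ∨ ((¬E → C) → (C ∨ A))   (eliminate →)
≡ ¬¬C ∨ ¬(¬E → C) ∨ C ∨ A   (eliminate →)
≡ ¬¬C ∨ ¬(¬¬E ∨ C) ∨ C ∨ A   (eliminate →)
≡ C ∨ ¬(¬¬E ∨ C) ∨ C ∨ A   (double negation)
≡ C ∨ (¬¬¬E ∧ ¬C) ∨ C ∨ A   (De Morgan)
≡ C ∨ (¬E ∧ ¬C) ∨ C ∨ A   (double negation)
≡ (C ∨ ¬E ∨ C ∨ A) ∧ (C ∨ ¬C ∨ C ∨ A)   (distribute ∨ over ∧)
≡ C ∨ ¬E ∨ A   (simplify)

C ∨ ¬E ∨ A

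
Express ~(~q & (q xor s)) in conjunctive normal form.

q | ~s

~(~q & (q xor s))
⇔ ~(~q & (q | s) & ~(q & s))   [expand xor]
⇔ ~~q | ~(q | s) | ~~(q & s)   [De Morgan]
⇔ q | ~(q | s) | ~~(q & s)   [double negation]
⇔ q | (~q & ~s) | ~~(q & s)   [De Morgan]
⇔ q | (~q & ~s) | (q & s)   [double negation]
⇔ (q | ~q | q) & (q | ~q | s) & (q | ~s | q) & (q | ~s | s)   [distribute | over &]
⇔ q | ~s   [simplify]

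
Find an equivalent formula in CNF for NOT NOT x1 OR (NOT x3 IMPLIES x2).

x1 OR x3 OR x2

NOT NOT x1 OR (NOT x3 IMPLIES x2)
≡ NOT NOT x1 OR NOT NOT x3 OR x2   (eliminate IMPLIES)
≡ x1 OR NOT NOT x3 OR x2   (double negation)
≡ x1 OR x3 OR x2   (double negation)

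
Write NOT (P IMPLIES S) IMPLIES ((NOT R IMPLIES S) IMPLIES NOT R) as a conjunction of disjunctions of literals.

NOT (P IMPLIES S) IMPLIES ((NOT R IMPLIES S) IMPLIES NOT R)
≡ NOT NOT (P IMPLIES S) OR ((NOT R IMPLIES S) IMPLIES NOT R)   [eliminate IMPLIES]
≡ NOT NOT (NOT P OR S) OR ((NOT R IMPLIES S) IMPLIES NOT R)   [eliminate IMPLIES]
≡ NOT NOT (NOT P OR S) OR NOT (NOT R IMPLIES S) OR NOT R   [eliminate IMPLIES]
≡ NOT NOT (NOT P OR S) OR NOT (NOT NOT R OR S) OR NOT R   [eliminate IMPLIES]
≡ NOT P OR S OR NOT (NOT NOT R OR S) OR NOT R   [double negation]
≡ NOT P OR S OR (NOT NOT NOT R AND NOT S) OR NOT R   [De Morgan]
≡ NOT P OR S OR (NOT R AND NOT S) OR NOT R   [double negation]
≡ (NOT P OR S OR NOT R OR NOT R) AND (NOT P OR S OR NOT S OR NOT R)   [distribute OR over AND]
≡ NOT P OR S OR NOT R   [simplify]

NOT P OR S OR NOT R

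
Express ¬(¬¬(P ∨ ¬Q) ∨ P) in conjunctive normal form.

¬(¬¬(P ∨ ¬Q) ∨ P)
= ¬¬¬(P ∨ ¬Q) ∧ ¬P   — De Morgan
= ¬(P ∨ ¬Q) ∧ ¬P   — double negation
= ¬P ∧ ¬¬Q ∧ ¬P   — De Morgan
= ¬P ∧ Q ∧ ¬P   — double negation
= ¬P ∧ Q   — simplify

¬P ∧ Q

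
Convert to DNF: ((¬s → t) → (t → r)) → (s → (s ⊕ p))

((¬s → t) → (t → r)) → (s → (s ⊕ p))
≡ ¬((¬s → t) → (t → r)) ∨ (s → (s ⊕ p))   — eliminate →
≡ ¬(¬(¬s → t) ∨ (t → r)) ∨ (s → (s ⊕ p))   — eliminate →
≡ ¬(¬(¬¬s ∨ t) ∨ (t → r)) ∨ (s → (s ⊕ p))   — eliminate →
≡ ¬(¬(¬¬s ∨ t) ∨ ¬t ∨ r) ∨ (s → (s ⊕ p))   — eliminate →
≡ ¬(¬(¬¬s ∨ t) ∨ ¬t ∨ r) ∨ ¬s ∨ (s ⊕ p)   — eliminate →
≡ ¬(¬(¬¬s ∨ t) ∨ ¬t ∨ r) ∨ ¬s ∨ (s ∧ ¬p) ∨ (¬s ∧ p)   — expand ⊕
≡ (¬¬(¬¬s ∨ t) ∧ ¬¬t ∧ ¬r) ∨ ¬s ∨ (s ∧ ¬p) ∨ (¬s ∧ p)   — De Morgan
≡ ((¬¬s ∨ t) ∧ ¬¬t ∧ ¬r) ∨ ¬s ∨ (s ∧ ¬p) ∨ (¬s ∧ p)   — double negation
≡ ((s ∨ t) ∧ ¬¬t ∧ ¬r) ∨ ¬s ∨ (s ∧ ¬p) ∨ (¬s ∧ p)   — double negation
≡ ((s ∨ t) ∧ t ∧ ¬r) ∨ ¬s ∨ (s ∧ ¬p) ∨ (¬s ∧ p)   — double negation
≡ (s ∧ t ∧ ¬r) ∨ (t ∧ t ∧ ¬r) ∨ ¬s ∨ (s ∧ ¬p) ∨ (¬s ∧ p)   — distribute ∧ over ∨
≡ (t ∧ ¬r) ∨ ¬s ∨ (s ∧ ¬p)   — simplify

(t ∧ ¬r) ∨ ¬s ∨ (s ∧ ¬p)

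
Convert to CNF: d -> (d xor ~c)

~d | c

d -> (d xor ~c)
≡ ~d | (d xor ~c)   — eliminate ->
≡ ~d | ((d | ~c) & ~(d & ~c))   — expand xor
≡ ~d | ((d | ~c) & (~d | ~~c))   — De Morgan
≡ ~d | ((d | ~c) & (~d | c))   — double negation
≡ (~d | d | ~c) & (~d | ~d | c)   — distribute | over &
≡ ~d | c   — simplify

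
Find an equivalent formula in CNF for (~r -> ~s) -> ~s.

~r | ~s

(~r -> ~s) -> ~s
⇔ ~(~r -> ~s) | ~s   (eliminate ->)
⇔ ~(~~r | ~s) | ~s   (eliminate ->)
⇔ (~~~r & ~~s) | ~s   (De Morgan)
⇔ (~r & ~~s) | ~s   (double negation)
⇔ (~r & s) | ~s   (double negation)
⇔ (~r | ~s) & (s | ~s)   (distribute | over &)
⇔ ~r | ~s   (simplify)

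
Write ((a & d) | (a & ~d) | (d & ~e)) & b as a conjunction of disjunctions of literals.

((a & d) | (a & ~d) | (d & ~e)) & b
= (a | a | d) & (a | a | ~e) & (a | ~d | d) & (a | ~d | ~e) & (d | a | d) & (d | a | ~e) & (d | ~d | d) & (d | ~d | ~e) & b   [distribute | over &]
= (a | d) & (a | ~e) & b   [simplify]

(a | d) & (a | ~e) & b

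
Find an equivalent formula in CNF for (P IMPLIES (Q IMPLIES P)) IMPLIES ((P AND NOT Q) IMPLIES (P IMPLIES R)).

Q OR NOT P OR R

(P IMPLIES (Q IMPLIES P)) IMPLIES ((P AND NOT Q) IMPLIES (P IMPLIES R))
⇔ NOT (P IMPLIES (Q IMPLIES P)) OR ((P AND NOT Q) IMPLIES (P IMPLIES R))   [eliminate IMPLIES]
⇔ NOT (NOT P OR (Q IMPLIES P)) OR ((P AND NOT Q) IMPLIES (P IMPLIES R))   [eliminate IMPLIES]
⇔ NOT (NOT P OR NOT Q OR P) OR ((P AND NOT Q) IMPLIES (P IMPLIES R))   [eliminate IMPLIES]
⇔ NOT (NOT P OR NOT Q OR P) OR NOT (P AND NOT Q) OR (P IMPLIES R)   [eliminate IMPLIES]
⇔ NOT (NOT P OR NOT Q OR P) OR NOT (P AND NOT Q) OR NOT P OR R   [eliminate IMPLIES]
⇔ (NOT NOT P AND NOT NOT Q AND NOT P) OR NOT (P AND NOT Q) OR NOT P OR R   [De Morgan]
⇔ (P AND NOT NOT Q AND NOT P) OR NOT (P AND NOT Q) OR NOT P OR R   [double negation]
⇔ (P AND Q AND NOT P) OR NOT (P AND NOT Q) OR NOT P OR R   [double negation]
⇔ (P AND Q AND NOT P) OR NOT P OR NOT NOT Q OR NOT P OR R   [De Morgan]
⇔ (P AND Q AND NOT P) OR NOT P OR Q OR NOT P OR R   [double negation]
⇔ (P OR NOT P OR Q OR NOT P OR R) AND (Q OR NOT P OR Q OR NOT P OR R) AND (NOT P OR NOT P OR Q OR NOT P OR R)   [distribute OR over AND]
⇔ Q OR NOT P OR R   [simplify]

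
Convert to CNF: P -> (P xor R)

P -> (P xor R)
= ~P | (P xor R)   (eliminate ->)
= ~P | ((P | R) & ~(P & R))   (expand xor)
= ~P | ((P | R) & (~P | ~R))   (De Morgan)
= (~P | P | R) & (~P | ~P | ~R)   (distribute | over &)
= ~P | ~R   (simplify)

~P | ~R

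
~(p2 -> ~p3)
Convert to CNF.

~(p2 -> ~p3)
≡ ~(~p2 | ~p3)
≡ ~~p2 & ~~p3
≡ p2 & ~~p3
≡ p2 & p3

p2 & p3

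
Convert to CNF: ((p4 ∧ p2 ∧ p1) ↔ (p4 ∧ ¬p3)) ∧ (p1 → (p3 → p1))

(¬p4 ∨ ¬p2 ∨ ¬p1 ∨ ¬p3) ∧ (¬p4 ∨ p3 ∨ p2) ∧ (¬p4 ∨ p3 ∨ p1)

((p4 ∧ p2 ∧ p1) ↔ (p4 ∧ ¬p3)) ∧ (p1 → (p3 → p1))
⇔ ((p4 ∧ p2 ∧ p1) → (p4 ∧ ¬p3)) ∧ ((p4 ∧ ¬p3) → (p4 ∧ p2 ∧ p1)) ∧ (p1 → (p3 → p1))   — eliminate ↔
⇔ (¬(p4 ∧ p2 ∧ p1) ∨ (p4 ∧ ¬p3)) ∧ ((p4 ∧ ¬p3) → (p4 ∧ p2 ∧ p1)) ∧ (p1 → (p3 → p1))   — eliminate →
⇔ (¬(p4 ∧ p2 ∧ p1) ∨ (p4 ∧ ¬p3)) ∧ (¬(p4 ∧ ¬p3) ∨ (p4 ∧ p2 ∧ p1)) ∧ (p1 → (p3 → p1))   — eliminate →
⇔ (¬(p4 ∧ p2 ∧ p1) ∨ (p4 ∧ ¬p3)) ∧ (¬(p4 ∧ ¬p3) ∨ (p4 ∧ p2 ∧ p1)) ∧ (¬p1 ∨ (p3 → p1))   — eliminate →
⇔ (¬(p4 ∧ p2 ∧ p1) ∨ (p4 ∧ ¬p3)) ∧ (¬(p4 ∧ ¬p3) ∨ (p4 ∧ p2 ∧ p1)) ∧ (¬p1 ∨ ¬p3 ∨ p1)   — eliminate →
⇔ (¬p4 ∨ ¬p2 ∨ ¬p1 ∨ (p4 ∧ ¬p3)) ∧ (¬(p4 ∧ ¬p3) ∨ (p4 ∧ p2 ∧ p1)) ∧ (¬p1 ∨ ¬p3 ∨ p1)   — De Morgan
⇔ (¬p4 ∨ ¬p2 ∨ ¬p1 ∨ (p4 ∧ ¬p3)) ∧ (¬p4 ∨ ¬¬p3 ∨ (p4 ∧ p2 ∧ p1)) ∧ (¬p1 ∨ ¬p3 ∨ p1)   — De Morgan
⇔ (¬p4 ∨ ¬p2 ∨ ¬p1 ∨ (p4 ∧ ¬p3)) ∧ (¬p4 ∨ p3 ∨ (p4 ∧ p2 ∧ p1)) ∧ (¬p1 ∨ ¬p3 ∨ p1)   — double negation
⇔ (¬p4 ∨ ¬p2 ∨ ¬p1 ∨ p4) ∧ (¬p4 ∨ ¬p2 ∨ ¬p1 ∨ ¬p3) ∧ (¬p4 ∨ p3 ∨ p4) ∧ (¬p4 ∨ p3 ∨ p2) ∧ (¬p4 ∨ p3 ∨ p1) ∧ (¬p1 ∨ ¬p3 ∨ p1)   — distribute ∨ over ∧
⇔ (¬p4 ∨ ¬p2 ∨ ¬p1 ∨ ¬p3) ∧ (¬p4 ∨ p3 ∨ p2) ∧ (¬p4 ∨ p3 ∨ p1)   — simplify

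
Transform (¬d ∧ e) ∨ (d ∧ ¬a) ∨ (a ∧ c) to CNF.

(¬d ∧ e) ∨ (d ∧ ¬a) ∨ (a ∧ c)
= (¬d ∨ d ∨ a) ∧ (¬d ∨ d ∨ c) ∧ (¬d ∨ ¬a ∨ a) ∧ (¬d ∨ ¬a ∨ c) ∧ (e ∨ d ∨ a) ∧ (e ∨ d ∨ c) ∧ (e ∨ ¬a ∨ a) ∧ (e ∨ ¬a ∨ c)   (distribute ∨ over ∧)
= (¬d ∨ ¬a ∨ c) ∧ (e ∨ d ∨ a) ∧ (e ∨ d ∨ c) ∧ (e ∨ ¬a ∨ c)   (simplify)

(¬d ∨ ¬a ∨ c) ∧ (e ∨ d ∨ a) ∧ (e ∨ d ∨ c) ∧ (e ∨ ¬a ∨ c)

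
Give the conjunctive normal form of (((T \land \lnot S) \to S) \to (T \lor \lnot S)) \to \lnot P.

(((T \land \lnot S) \to S) \to (T \lor \lnot S)) \to \lnot P
⇔ \lnot (((T \land \lnot S) \to S) \to (T \lor \lnot S)) \lor \lnot P   [eliminate \to]
⇔ \lnot (\lnot ((T \land \lnot S) \to S) \lor T \lor \lnot S) \lor \lnot P   [eliminate \to]
⇔ \lnot (\lnot (\lnot (T \land \lnot S) \lor S) \lor T \lor \lnot S) \lor \lnot P   [eliminate \to]
⇔ (\lnot \lnot (\lnot (T \land \lnot S) \lor S) \land \lnot T \land \lnot \lnot S) \lor \lnot P   [De Morgan]
⇔ ((\lnot (T \land \lnot S) \lor S) \land \lnot T \land \lnot \lnot S) \lor \lnot P   [double negation]
⇔ ((\lnot T \lor \lnot \lnot S \lor S) \land \lnot T \land \lnot \lnot S) \lor \lnot P   [De Morgan]
⇔ ((\lnot T \lor S \lor S) \land \lnot T \land \lnot \lnot S) \lor \lnot P   [double negation]
⇔ ((\lnot T \lor S \lor S) \land \lnot T \land S) \lor \lnot P   [double negation]
⇔ (\lnot T \lor S \lor S \lor \lnot P) \land (\lnot T \lor \lnot P) \land (S \lor \lnot P)   [distribute \lor over \land]
⇔ (\lnot T \lor \lnot P) \land (S \lor \lnot P)   [simplify]

(\lnot T \lor \lnot P) \land (S \lor \lnot P)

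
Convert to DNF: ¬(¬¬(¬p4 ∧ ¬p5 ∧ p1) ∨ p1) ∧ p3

¬(¬¬(¬p4 ∧ ¬p5 ∧ p1) ∨ p1) ∧ p3
= ¬¬¬(¬p4 ∧ ¬p5 ∧ p1) ∧ ¬p1 ∧ p3   — De Morgan
= ¬(¬p4 ∧ ¬p5 ∧ p1) ∧ ¬p1 ∧ p3   — double negation
= (¬¬p4 ∨ ¬¬p5 ∨ ¬p1) ∧ ¬p1 ∧ p3   — De Morgan
= (p4 ∨ ¬¬p5 ∨ ¬p1) ∧ ¬p1 ∧ p3   — double negation
= (p4 ∨ p5 ∨ ¬p1) ∧ ¬p1 ∧ p3   — double negation
= (p4 ∧ ¬p1 ∧ p3) ∨ (p5 ∧ ¬p1 ∧ p3) ∨ (¬p1 ∧ ¬p1 ∧ p3)   — distribute ∧ over ∨
= ¬p1 ∧ p3   — simplify

¬p1 ∧ p3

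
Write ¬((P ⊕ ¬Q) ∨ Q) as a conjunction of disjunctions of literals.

(Q ∨ P) ∧ ¬Q

¬((P ⊕ ¬Q) ∨ Q)
= ¬(((P ∨ ¬Q) ∧ ¬(P ∧ ¬Q)) ∨ Q)   [expand ⊕]
= ¬((P ∨ ¬Q) ∧ ¬(P ∧ ¬Q)) ∧ ¬Q   [De Morgan]
= (¬(P ∨ ¬Q) ∨ ¬¬(P ∧ ¬Q)) ∧ ¬Q   [De Morgan]
= ((¬P ∧ ¬¬Q) ∨ ¬¬(P ∧ ¬Q)) ∧ ¬Q   [De Morgan]
= ((¬P ∧ Q) ∨ ¬¬(P ∧ ¬Q)) ∧ ¬Q   [double negation]
= ((¬P ∧ Q) ∨ (P ∧ ¬Q)) ∧ ¬Q   [double negation]
= (¬P ∨ P) ∧ (¬P ∨ ¬Q) ∧ (Q ∨ P) ∧ (Q ∨ ¬Q) ∧ ¬Q   [distribute ∨ over ∧]
= (Q ∨ P) ∧ ¬Q   [simplify]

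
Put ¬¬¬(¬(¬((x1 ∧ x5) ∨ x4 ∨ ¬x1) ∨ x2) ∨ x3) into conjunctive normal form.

(¬x1 ∨ ¬x5 ∨ x2) ∧ (¬x4 ∨ x2) ∧ (x1 ∨ x2) ∧ ¬x3

¬¬¬(¬(¬((x1 ∧ x5) ∨ x4 ∨ ¬x1) ∨ x2) ∨ x3)
= ¬(¬(¬((x1 ∧ x5) ∨ x4 ∨ ¬x1) ∨ x2) ∨ x3)   [double negation]
= ¬¬(¬((x1 ∧ x5) ∨ x4 ∨ ¬x1) ∨ x2) ∧ ¬x3   [De Morgan]
= (¬((x1 ∧ x5) ∨ x4 ∨ ¬x1) ∨ x2) ∧ ¬x3   [double negation]
= ((¬(x1 ∧ x5) ∧ ¬x4 ∧ ¬¬x1) ∨ x2) ∧ ¬x3   [De Morgan]
= (((¬x1 ∨ ¬x5) ∧ ¬x4 ∧ ¬¬x1) ∨ x2) ∧ ¬x3   [De Morgan]
= (((¬x1 ∨ ¬x5) ∧ ¬x4 ∧ x1) ∨ x2) ∧ ¬x3   [double negation]
= (¬x1 ∨ ¬x5 ∨ x2) ∧ (¬x4 ∨ x2) ∧ (x1 ∨ x2) ∧ ¬x3   [distribute ∨ over ∧]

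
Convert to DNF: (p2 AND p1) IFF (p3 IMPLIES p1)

(NOT p1 AND p3) OR (p1 AND p2)

(p2 AND p1) IFF (p3 IMPLIES p1)
= ((p2 AND p1) IMPLIES (p3 IMPLIES p1)) AND ((p3 IMPLIES p1) IMPLIES (p2 AND p1))   [eliminate IFF]
= (NOT (p2 AND p1) OR (p3 IMPLIES p1)) AND ((p3 IMPLIES p1) IMPLIES (p2 AND p1))   [eliminate IMPLIES]
= (NOT (p2 AND p1) OR NOT p3 OR p1) AND ((p3 IMPLIES p1) IMPLIES (p2 AND p1))   [eliminate IMPLIES]
= (NOT (p2 AND p1) OR NOT p3 OR p1) AND (NOT (p3 IMPLIES p1) OR (p2 AND p1))   [eliminate IMPLIES]
= (NOT (p2 AND p1) OR NOT p3 OR p1) AND (NOT (NOT p3 OR p1) OR (p2 AND p1))   [eliminate IMPLIES]
= (NOT p2 OR NOT p1 OR NOT p3 OR p1) AND (NOT (NOT p3 OR p1) OR (p2 AND p1))   [De Morgan]
= (NOT p2 OR NOT p1 OR NOT p3 OR p1) AND ((NOT NOT p3 AND NOT p1) OR (p2 AND p1))   [De Morgan]
= (NOT p2 OR NOT p1 OR NOT p3 OR p1) AND ((p3 AND NOT p1) OR (p2 AND p1))   [double negation]
= (NOT p2 AND p3 AND NOT p1) OR (NOT p2 AND p2 AND p1) OR (NOT p1 AND p3 AND NOT p1) OR (NOT p1 AND p2 AND p1) OR (NOT p3 AND p3 AND NOT p1) OR (NOT p3 AND p2 AND p1) OR (p1 AND p3 AND NOT p1) OR (p1 AND p2 AND p1)   [distribute AND over OR]
= (NOT p1 AND p3) OR (p1 AND p2)   [simplify]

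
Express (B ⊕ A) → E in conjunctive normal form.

(B ⊕ A) → E
= ¬(B ⊕ A) ∨ E   (eliminate →)
= ¬((B ∨ A) ∧ ¬(B ∧ A)) ∨ E   (expand ⊕)
= ¬(B ∨ A) ∨ ¬¬(B ∧ A) ∨ E   (De Morgan)
= (¬B ∧ ¬A) ∨ ¬¬(B ∧ A) ∨ E   (De Morgan)
= (¬B ∧ ¬A) ∨ (B ∧ A) ∨ E   (double negation)
= (¬B ∨ B ∨ E) ∧ (¬B ∨ A ∨ E) ∧ (¬A ∨ B ∨ E) ∧ (¬A ∨ A ∨ E)   (distribute ∨ over ∧)
= (¬B ∨ A ∨ E) ∧ (¬A ∨ B ∨ E)   (simplify)

(¬B ∨ A ∨ E) ∧ (¬A ∨ B ∨ E)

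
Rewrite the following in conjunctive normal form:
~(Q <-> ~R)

(Q | ~R) & (R | ~Q)

~(Q <-> ~R)
= ~((Q -> ~R) & (~R -> Q))   — eliminate <->
= ~((~Q | ~R) & (~R -> Q))   — eliminate ->
= ~((~Q | ~R) & (~~R | Q))   — eliminate ->
= ~(~Q | ~R) | ~(~~R | Q)   — De Morgan
= (~~Q & ~~R) | ~(~~R | Q)   — De Morgan
= (Q & ~~R) | ~(~~R | Q)   — double negation
= (Q & R) | ~(~~R | Q)   — double negation
= (Q & R) | (~~~R & ~Q)   — De Morgan
= (Q & R) | (~R & ~Q)   — double negation
= (Q | ~R) & (Q | ~Q) & (R | ~R) & (R | ~Q)   — distribute | over &
= (Q | ~R) & (R | ~Q)   — simplify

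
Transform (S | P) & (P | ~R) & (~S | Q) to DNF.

(S | P) & (P | ~R) & (~S | Q)
≡ (S & P & ~S) | (S & P & Q) | (S & ~R & ~S) | (S & ~R & Q) | (P & P & ~S) | (P & P & Q) | (P & ~R & ~S) | (P & ~R & Q)   [distribute & over |]
≡ (S & ~R & Q) | (P & ~S) | (P & Q)   [simplify]

(S & ~R & Q) | (P & ~S) | (P & Q)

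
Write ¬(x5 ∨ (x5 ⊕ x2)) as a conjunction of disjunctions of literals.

¬x5 ∧ (¬x2 ∨ x5)

¬(x5 ∨ (x5 ⊕ x2))
≡ ¬(x5 ∨ ((x5 ∨ x2) ∧ ¬(x5 ∧ x2)))   [expand ⊕]
≡ ¬x5 ∧ ¬((x5 ∨ x2) ∧ ¬(x5 ∧ x2))   [De Morgan]
≡ ¬x5 ∧ (¬(x5 ∨ x2) ∨ ¬¬(x5 ∧ x2))   [De Morgan]
≡ ¬x5 ∧ ((¬x5 ∧ ¬x2) ∨ ¬¬(x5 ∧ x2))   [De Morgan]
≡ ¬x5 ∧ ((¬x5 ∧ ¬x2) ∨ (x5 ∧ x2))   [double negation]
≡ ¬x5 ∧ (¬x5 ∨ x5) ∧ (¬x5 ∨ x2) ∧ (¬x2 ∨ x5) ∧ (¬x2 ∨ x2)   [distribute ∨ over ∧]
≡ ¬x5 ∧ (¬x2 ∨ x5)   [simplify]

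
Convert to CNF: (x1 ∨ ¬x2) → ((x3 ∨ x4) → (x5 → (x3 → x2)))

(x1 ∨ ¬x2) → ((x3 ∨ x4) → (x5 → (x3 → x2)))
≡ ¬(x1 ∨ ¬x2) ∨ ((x3 ∨ x4) → (x5 → (x3 → x2)))   (eliminate →)
≡ ¬(x1 ∨ ¬x2) ∨ ¬(x3 ∨ x4) ∨ (x5 → (x3 → x2))   (eliminate →)
≡ ¬(x1 ∨ ¬x2) ∨ ¬(x3 ∨ x4) ∨ ¬x5 ∨ (x3 → x2)   (eliminate →)
≡ ¬(x1 ∨ ¬x2) ∨ ¬(x3 ∨ x4) ∨ ¬x5 ∨ ¬x3 ∨ x2   (eliminate →)
≡ (¬x1 ∧ ¬¬x2) ∨ ¬(x3 ∨ x4) ∨ ¬x5 ∨ ¬x3 ∨ x2   (De Morgan)
≡ (¬x1 ∧ x2) ∨ ¬(x3 ∨ x4) ∨ ¬x5 ∨ ¬x3 ∨ x2   (double negation)
≡ (¬x1 ∧ x2) ∨ (¬x3 ∧ ¬x4) ∨ ¬x5 ∨ ¬x3 ∨ x2   (De Morgan)
≡ (¬x1 ∨ ¬x3 ∨ ¬x5 ∨ ¬x3 ∨ x2) ∧ (¬x1 ∨ ¬x4 ∨ ¬x5 ∨ ¬x3 ∨ x2) ∧ (x2 ∨ ¬x3 ∨ ¬x5 ∨ ¬x3 ∨ x2) ∧ (x2 ∨ ¬x4 ∨ ¬x5 ∨ ¬x3 ∨ x2)   (distribute ∨ over ∧)
≡ x2 ∨ ¬x3 ∨ ¬x5   (simplify)

x2 ∨ ¬x3 ∨ ¬x5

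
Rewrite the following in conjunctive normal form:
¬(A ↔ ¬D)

(A ∨ ¬D) ∧ (D ∨ ¬A)

¬(A ↔ ¬D)
≡ ¬((A → ¬D) ∧ (¬D → A))   [eliminate ↔]
≡ ¬((¬A ∨ ¬D) ∧ (¬D → A))   [eliminate →]
≡ ¬((¬A ∨ ¬D) ∧ (¬¬D ∨ A))   [eliminate →]
≡ ¬(¬A ∨ ¬D) ∨ ¬(¬¬D ∨ A)   [De Morgan]
≡ (¬¬A ∧ ¬¬D) ∨ ¬(¬¬D ∨ A)   [De Morgan]
≡ (A ∧ ¬¬D) ∨ ¬(¬¬D ∨ A)   [double negation]
≡ (A ∧ D) ∨ ¬(¬¬D ∨ A)   [double negation]
≡ (A ∧ D) ∨ (¬¬¬D ∧ ¬A)   [De Morgan]
≡ (A ∧ D) ∨ (¬D ∧ ¬A)   [double negation]
≡ (A ∨ ¬D) ∧ (A ∨ ¬A) ∧ (D ∨ ¬D) ∧ (D ∨ ¬A)   [distribute ∨ over ∧]
≡ (A ∨ ¬D) ∧ (D ∨ ¬A)   [simplify]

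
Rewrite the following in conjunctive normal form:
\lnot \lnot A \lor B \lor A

\lnot \lnot A \lor B \lor A
⇔ A \lor B \lor A   — double negation
⇔ A \lor B   — simplify

A \lor B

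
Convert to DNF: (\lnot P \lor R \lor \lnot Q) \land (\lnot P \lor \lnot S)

(\lnot P \lor R \lor \lnot Q) \land (\lnot P \lor \lnot S)
⇔ \lnot P \land \lnot P \lor \lnot P \land \lnot S \lor R \land \lnot P \lor R \land \lnot S \lor \lnot Q \land \lnot P \lor \lnot Q \land \lnot S   — distribute \land over \lor
⇔ \lnot P \lor R \land \lnot S \lor \lnot Q \land \lnot S   — simplify

\lnot P \lor R \land \lnot S \lor \lnot Q \land \lnot S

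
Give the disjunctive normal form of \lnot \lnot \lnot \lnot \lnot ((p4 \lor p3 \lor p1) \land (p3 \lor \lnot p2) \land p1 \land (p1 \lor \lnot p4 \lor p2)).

(\lnot p3 \land p2) \lor \lnot p1

\lnot \lnot \lnot \lnot \lnot ((p4 \lor p3 \lor p1) \land (p3 \lor \lnot p2) \land p1 \land (p1 \lor \lnot p4 \lor p2))
≡ \lnot \lnot \lnot ((p4 \lor p3 \lor p1) \land (p3 \lor \lnot p2) \land p1 \land (p1 \lor \lnot p4 \lor p2))   [double negation]
≡ \lnot ((p4 \lor p3 \lor p1) \land (p3 \lor \lnot p2) \land p1 \land (p1 \lor \lnot p4 \lor p2))   [double negation]
≡ \lnot (p4 \lor p3 \lor p1) \lor \lnot (p3 \lor \lnot p2) \lor \lnot p1 \lor \lnot (p1 \lor \lnot p4 \lor p2)   [De Morgan]
≡ (\lnot p4 \land \lnot p3 \land \lnot p1) \lor \lnot (p3 \lor \lnot p2) \lor \lnot p1 \lor \lnot (p1 \lor \lnot p4 \lor p2)   [De Morgan]
≡ (\lnot p4 \land \lnot p3 \land \lnot p1) \lor (\lnot p3 \land \lnot \lnot p2) \lor \lnot p1 \lor \lnot (p1 \lor \lnot p4 \lor p2)   [De Morgan]
≡ (\lnot p4 \land \lnot p3 \land \lnot p1) \lor (\lnot p3 \land p2) \lor \lnot p1 \lor \lnot (p1 \lor \lnot p4 \lor p2)   [double negation]
≡ (\lnot p4 \land \lnot p3 \land \lnot p1) \lor (\lnot p3 \land p2) \lor \lnot p1 \lor (\lnot p1 \land \lnot \lnot p4 \land \lnot p2)   [De Morgan]
≡ (\lnot p4 \land \lnot p3 \land \lnot p1) \lor (\lnot p3 \land p2) \lor \lnot p1 \lor (\lnot p1 \land p4 \land \lnot p2)   [double negation]
≡ (\lnot p3 \land p2) \lor \lnot p1   [simplify]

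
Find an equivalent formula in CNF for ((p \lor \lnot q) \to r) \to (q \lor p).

((p \lor \lnot q) \to r) \to (q \lor p)
= \lnot ((p \lor \lnot q) \to r) \lor q \lor p   [eliminate \to]
= \lnot (\lnot (p \lor \lnot q) \lor r) \lor q \lor p   [eliminate \to]
= (\lnot \lnot (p \lor \lnot q) \land \lnot r) \lor q \lor p   [De Morgan]
= ((p \lor \lnot q) \land \lnot r) \lor q \lor p   [double negation]
= (p \lor \lnot q \lor q \lor p) \land (\lnot r \lor q \lor p)   [distribute \lor over \land]
= \lnot r \lor q \lor p   [simplify]

\lnot r \lor q \lor p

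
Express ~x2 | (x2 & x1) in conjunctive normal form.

~x2 | x1

~x2 | (x2 & x1)
⇔ (~x2 | x2) & (~x2 | x1)   [distribute | over &]
⇔ ~x2 | x1   [simplify]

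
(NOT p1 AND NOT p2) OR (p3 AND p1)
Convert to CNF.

(NOT p1 AND NOT p2) OR (p3 AND p1)
= (NOT p1 OR p3) AND (NOT p1 OR p1) AND (NOT p2 OR p3) AND (NOT p2 OR p1)   — distribute OR over AND
= (NOT p1 OR p3) AND (NOT p2 OR p3) AND (NOT p2 OR p1)   — simplify

(NOT p1 OR p3) AND (NOT p2 OR p3) AND (NOT p2 OR p1)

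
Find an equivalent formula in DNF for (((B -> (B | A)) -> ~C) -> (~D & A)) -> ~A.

(~C & D) | ~A

(((B -> (B | A)) -> ~C) -> (~D & A)) -> ~A
⇔ ~(((B -> (B | A)) -> ~C) -> (~D & A)) | ~A   [eliminate ->]
⇔ ~(~((B -> (B | A)) -> ~C) | (~D & A)) | ~A   [eliminate ->]
⇔ ~(~(~(B -> (B | A)) | ~C) | (~D & A)) | ~A   [eliminate ->]
⇔ ~(~(~(~B | B | A) | ~C) | (~D & A)) | ~A   [eliminate ->]
⇔ (~~(~(~B | B | A) | ~C) & ~(~D & A)) | ~A   [De Morgan]
⇔ ((~(~B | B | A) | ~C) & ~(~D & A)) | ~A   [double negation]
⇔ (((~~B & ~B & ~A) | ~C) & ~(~D & A)) | ~A   [De Morgan]
⇔ (((B & ~B & ~A) | ~C) & ~(~D & A)) | ~A   [double negation]
⇔ (((B & ~B & ~A) | ~C) & (~~D | ~A)) | ~A   [De Morgan]
⇔ (((B & ~B & ~A) | ~C) & (D | ~A)) | ~A   [double negation]
⇔ (B & ~B & ~A & D) | (B & ~B & ~A & ~A) | (~C & D) | (~C & ~A) | ~A   [distribute & over |]
⇔ (~C & D) | ~A   [simplify]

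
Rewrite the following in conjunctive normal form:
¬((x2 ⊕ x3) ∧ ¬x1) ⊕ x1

(¬x2 ∨ x3 ∨ x1) ∧ (¬x3 ∨ x2 ∨ x1) ∧ ¬x1

¬((x2 ⊕ x3) ∧ ¬x1) ⊕ x1
≡ (¬((x2 ⊕ x3) ∧ ¬x1) ∨ x1) ∧ ¬(¬((x2 ⊕ x3) ∧ ¬x1) ∧ x1)   (expand ⊕)
≡ (¬((x2 ∨ x3) ∧ ¬(x2 ∧ x3) ∧ ¬x1) ∨ x1) ∧ ¬(¬((x2 ⊕ x3) ∧ ¬x1) ∧ x1)   (expand ⊕)
≡ (¬((x2 ∨ x3) ∧ ¬(x2 ∧ x3) ∧ ¬x1) ∨ x1) ∧ ¬(¬((x2 ∨ x3) ∧ ¬(x2 ∧ x3) ∧ ¬x1) ∧ x1)   (expand ⊕)
≡ (¬(x2 ∨ x3) ∨ ¬¬(x2 ∧ x3) ∨ ¬¬x1 ∨ x1) ∧ ¬(¬((x2 ∨ x3) ∧ ¬(x2 ∧ x3) ∧ ¬x1) ∧ x1)   (De Morgan)
≡ ((¬x2 ∧ ¬x3) ∨ ¬¬(x2 ∧ x3) ∨ ¬¬x1 ∨ x1) ∧ ¬(¬((x2 ∨ x3) ∧ ¬(x2 ∧ x3) ∧ ¬x1) ∧ x1)   (De Morgan)
≡ ((¬x2 ∧ ¬x3) ∨ (x2 ∧ x3) ∨ ¬¬x1 ∨ x1) ∧ ¬(¬((x2 ∨ x3) ∧ ¬(x2 ∧ x3) ∧ ¬x1) ∧ x1)   (double negation)
≡ ((¬x2 ∧ ¬x3) ∨ (x2 ∧ x3) ∨ x1 ∨ x1) ∧ ¬(¬((x2 ∨ x3) ∧ ¬(x2 ∧ x3) ∧ ¬x1) ∧ x1)   (double negation)
≡ ((¬x2 ∧ ¬x3) ∨ (x2 ∧ x3) ∨ x1 ∨ x1) ∧ (¬¬((x2 ∨ x3) ∧ ¬(x2 ∧ x3) ∧ ¬x1) ∨ ¬x1)   (De Morgan)
≡ ((¬x2 ∧ ¬x3) ∨ (x2 ∧ x3) ∨ x1 ∨ x1) ∧ (((x2 ∨ x3) ∧ ¬(x2 ∧ x3) ∧ ¬x1) ∨ ¬x1)   (double negation)
≡ ((¬x2 ∧ ¬x3) ∨ (x2 ∧ x3) ∨ x1 ∨ x1) ∧ (((x2 ∨ x3) ∧ (¬x2 ∨ ¬x3) ∧ ¬x1) ∨ ¬x1)   (De Morgan)
≡ (¬x2 ∨ x2 ∨ x1 ∨ x1) ∧ (¬x2 ∨ x3 ∨ x1 ∨ x1) ∧ (¬x3 ∨ x2 ∨ x1 ∨ x1) ∧ (¬x3 ∨ x3 ∨ x1 ∨ x1) ∧ (x2 ∨ x3 ∨ ¬x1) ∧ (¬x2 ∨ ¬x3 ∨ ¬x1) ∧ (¬x1 ∨ ¬x1)   (distribute ∨ over ∧)
≡ (¬x2 ∨ x3 ∨ x1) ∧ (¬x3 ∨ x2 ∨ x1) ∧ ¬x1   (simplify)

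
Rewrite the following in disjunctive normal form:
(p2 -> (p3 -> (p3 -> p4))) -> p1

(p2 & p3 & ~p4) | p1

(p2 -> (p3 -> (p3 -> p4))) -> p1
≡ ~(p2 -> (p3 -> (p3 -> p4))) | p1   [eliminate ->]
≡ ~(~p2 | (p3 -> (p3 -> p4))) | p1   [eliminate ->]
≡ ~(~p2 | ~p3 | (p3 -> p4)) | p1   [eliminate ->]
≡ ~(~p2 | ~p3 | ~p3 | p4) | p1   [eliminate ->]
≡ (~~p2 & ~~p3 & ~~p3 & ~p4) | p1   [De Morgan]
≡ (p2 & ~~p3 & ~~p3 & ~p4) | p1   [double negation]
≡ (p2 & p3 & ~~p3 & ~p4) | p1   [double negation]
≡ (p2 & p3 & p3 & ~p4) | p1   [double negation]
≡ (p2 & p3 & ~p4) | p1   [simplify]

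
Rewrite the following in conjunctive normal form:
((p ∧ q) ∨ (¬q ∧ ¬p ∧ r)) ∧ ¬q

(p ∨ r) ∧ (q ∨ ¬p) ∧ (q ∨ r) ∧ ¬q

((p ∧ q) ∨ (¬q ∧ ¬p ∧ r)) ∧ ¬q
≡ (p ∨ ¬q) ∧ (p ∨ ¬p) ∧ (p ∨ r) ∧ (q ∨ ¬q) ∧ (q ∨ ¬p) ∧ (q ∨ r) ∧ ¬q   [distribute ∨ over ∧]
≡ (p ∨ r) ∧ (q ∨ ¬p) ∧ (q ∨ r) ∧ ¬q   [simplify]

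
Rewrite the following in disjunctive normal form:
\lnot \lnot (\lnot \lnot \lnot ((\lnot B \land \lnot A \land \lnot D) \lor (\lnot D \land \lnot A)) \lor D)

A \lor D

\lnot \lnot (\lnot \lnot \lnot ((\lnot B \land \lnot A \land \lnot D) \lor (\lnot D \land \lnot A)) \lor D)
⇔ \lnot \lnot \lnot ((\lnot B \land \lnot A \land \lnot D) \lor (\lnot D \land \lnot A)) \lor D   — double negation
⇔ \lnot ((\lnot B \land \lnot A \land \lnot D) \lor (\lnot D \land \lnot A)) \lor D   — double negation
⇔ (\lnot (\lnot B \land \lnot A \land \lnot D) \land \lnot (\lnot D \land \lnot A)) \lor D   — De Morgan
⇔ ((\lnot \lnot B \lor \lnot \lnot A \lor \lnot \lnot D) \land \lnot (\lnot D \land \lnot A)) \lor D   — De Morgan
⇔ ((B \lor \lnot \lnot A \lor \lnot \lnot D) \land \lnot (\lnot D \land \lnot A)) \lor D   — double negation
⇔ ((B \lor A \lor \lnot \lnot D) \land \lnot (\lnot D \land \lnot A)) \lor D   — double negation
⇔ ((B \lor A \lor D) \land \lnot (\lnot D \land \lnot A)) \lor D   — double negation
⇔ ((B \lor A \lor D) \land (\lnot \lnot D \lor \lnot \lnot A)) \lor D   — De Morgan
⇔ ((B \lor A \lor D) \land (D \lor \lnot \lnot A)) \lor D   — double negation
⇔ ((B \lor A \lor D) \land (D \lor A)) \lor D   — double negation
⇔ (B \land D) \lor (B \land A) \lor (A \land D) \lor (A \land A) \lor (D \land D) \lor (D \land A) \lor D   — distribute \land over \lor
⇔ A \lor D   — simplify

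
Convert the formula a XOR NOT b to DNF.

(a AND b) OR (NOT a AND NOT b)

a XOR NOT b
≡ (a AND NOT NOT b) OR (NOT a AND NOT b)   — expand XOR
≡ (a AND b) OR (NOT a AND NOT b)   — double negation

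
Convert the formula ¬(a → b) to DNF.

a ∧ ¬b

¬(a → b)
= ¬(¬a ∨ b)   — eliminate →
= ¬¬a ∧ ¬b   — De Morgan
= a ∧ ¬b   — double negation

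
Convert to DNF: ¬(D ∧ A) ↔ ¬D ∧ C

¬(D ∧ A) ↔ ¬D ∧ C
⇔ (¬(D ∧ A) → ¬D ∧ C) ∧ (¬D ∧ C → ¬(D ∧ A))   (eliminate ↔)
⇔ (¬¬(D ∧ A) ∨ ¬D ∧ C) ∧ (¬D ∧ C → ¬(D ∧ A))   (eliminate →)
⇔ (¬¬(D ∧ A) ∨ ¬D ∧ C) ∧ (¬(¬D ∧ C) ∨ ¬(D ∧ A))   (eliminate →)
⇔ (D ∧ A ∨ ¬D ∧ C) ∧ (¬(¬D ∧ C) ∨ ¬(D ∧ A))   (double negation)
⇔ (D ∧ A ∨ ¬D ∧ C) ∧ (¬¬D ∨ ¬C ∨ ¬(D ∧ A))   (De Morgan)
⇔ (D ∧ A ∨ ¬D ∧ C) ∧ (D ∨ ¬C ∨ ¬(D ∧ A))   (double negation)
⇔ (D ∧ A ∨ ¬D ∧ C) ∧ (D ∨ ¬C ∨ ¬D ∨ ¬A)   (De Morgan)
⇔ D ∧ A ∧ D ∨ D ∧ A ∧ ¬C ∨ D ∧ A ∧ ¬D ∨ D ∧ A ∧ ¬A ∨ ¬D ∧ C ∧ D ∨ ¬D ∧ C ∧ ¬C ∨ ¬D ∧ C ∧ ¬D ∨ ¬D ∧ C ∧ ¬A   (distribute ∧ over ∨)
⇔ D ∧ A ∨ ¬D ∧ C   (simplify)

D ∧ A ∨ ¬D ∧ C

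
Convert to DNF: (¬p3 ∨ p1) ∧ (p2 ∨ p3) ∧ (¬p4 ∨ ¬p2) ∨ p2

(¬p3 ∨ p1) ∧ (p2 ∨ p3) ∧ (¬p4 ∨ ¬p2) ∨ p2
≡ ¬p3 ∧ p2 ∧ ¬p4 ∨ ¬p3 ∧ p2 ∧ ¬p2 ∨ ¬p3 ∧ p3 ∧ ¬p4 ∨ ¬p3 ∧ p3 ∧ ¬p2 ∨ p1 ∧ p2 ∧ ¬p4 ∨ p1 ∧ p2 ∧ ¬p2 ∨ p1 ∧ p3 ∧ ¬p4 ∨ p1 ∧ p3 ∧ ¬p2 ∨ p2
≡ p1 ∧ p3 ∧ ¬p4 ∨ p1 ∧ p3 ∧ ¬p2 ∨ p2

p1 ∧ p3 ∧ ¬p4 ∨ p1 ∧ p3 ∧ ¬p2 ∨ p2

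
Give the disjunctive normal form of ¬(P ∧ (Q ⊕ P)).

¬P ∨ (P ∧ Q)

¬(P ∧ (Q ⊕ P))
≡ ¬(P ∧ ((Q ∧ ¬P) ∨ (¬Q ∧ P)))   [expand ⊕]
≡ ¬P ∨ ¬((Q ∧ ¬P) ∨ (¬Q ∧ P))   [De Morgan]
≡ ¬P ∨ (¬(Q ∧ ¬P) ∧ ¬(¬Q ∧ P))   [De Morgan]
≡ ¬P ∨ ((¬Q ∨ ¬¬P) ∧ ¬(¬Q ∧ P))   [De Morgan]
≡ ¬P ∨ ((¬Q ∨ P) ∧ ¬(¬Q ∧ P))   [double negation]
≡ ¬P ∨ ((¬Q ∨ P) ∧ (¬¬Q ∨ ¬P))   [De Morgan]
≡ ¬P ∨ ((¬Q ∨ P) ∧ (Q ∨ ¬P))   [double negation]
≡ ¬P ∨ (¬Q ∧ Q) ∨ (¬Q ∧ ¬P) ∨ (P ∧ Q) ∨ (P ∧ ¬P)   [distribute ∧ over ∨]
≡ ¬P ∨ (P ∧ Q)   [simplify]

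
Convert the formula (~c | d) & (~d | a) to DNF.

(~c & ~d) | (~c & a) | (d & a)

(~c | d) & (~d | a)
≡ (~c & ~d) | (~c & a) | (d & ~d) | (d & a)
≡ (~c & ~d) | (~c & a) | (d & a)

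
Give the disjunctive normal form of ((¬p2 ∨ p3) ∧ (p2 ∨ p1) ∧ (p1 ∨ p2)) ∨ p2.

((¬p2 ∨ p3) ∧ (p2 ∨ p1) ∧ (p1 ∨ p2)) ∨ p2
≡ (¬p2 ∧ p2 ∧ p1) ∨ (¬p2 ∧ p2 ∧ p2) ∨ (¬p2 ∧ p1 ∧ p1) ∨ (¬p2 ∧ p1 ∧ p2) ∨ (p3 ∧ p2 ∧ p1) ∨ (p3 ∧ p2 ∧ p2) ∨ (p3 ∧ p1 ∧ p1) ∨ (p3 ∧ p1 ∧ p2) ∨ p2   (distribute ∧ over ∨)
≡ (¬p2 ∧ p1) ∨ (p3 ∧ p1) ∨ p2   (simplify)

(¬p2 ∧ p1) ∨ (p3 ∧ p1) ∨ p2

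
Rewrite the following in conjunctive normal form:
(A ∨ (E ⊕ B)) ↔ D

(A ∨ (E ⊕ B)) ↔ D
≡ ((A ∨ (E ⊕ B)) → D) ∧ (D → (A ∨ (E ⊕ B)))   — eliminate ↔
≡ (¬(A ∨ (E ⊕ B)) ∨ D) ∧ (D → (A ∨ (E ⊕ B)))   — eliminate →
≡ (¬(A ∨ ((E ∨ B) ∧ ¬(E ∧ B))) ∨ D) ∧ (D → (A ∨ (E ⊕ B)))   — expand ⊕
≡ (¬(A ∨ ((E ∨ B) ∧ ¬(E ∧ B))) ∨ D) ∧ (¬D ∨ A ∨ (E ⊕ B))   — eliminate →
≡ (¬(A ∨ ((E ∨ B) ∧ ¬(E ∧ B))) ∨ D) ∧ (¬D ∨ A ∨ ((E ∨ B) ∧ ¬(E ∧ B)))   — expand ⊕
≡ ((¬A ∧ ¬((E ∨ B) ∧ ¬(E ∧ B))) ∨ D) ∧ (¬D ∨ A ∨ ((E ∨ B) ∧ ¬(E ∧ B)))   — De Morgan
≡ ((¬A ∧ (¬(E ∨ B) ∨ ¬¬(E ∧ B))) ∨ D) ∧ (¬D ∨ A ∨ ((E ∨ B) ∧ ¬(E ∧ B)))   — De Morgan
≡ ((¬A ∧ ((¬E ∧ ¬B) ∨ ¬¬(E ∧ B))) ∨ D) ∧ (¬D ∨ A ∨ ((E ∨ B) ∧ ¬(E ∧ B)))   — De Morgan
≡ ((¬A ∧ ((¬E ∧ ¬B) ∨ (E ∧ B))) ∨ D) ∧ (¬D ∨ A ∨ ((E ∨ B) ∧ ¬(E ∧ B)))   — double negation
≡ ((¬A ∧ ((¬E ∧ ¬B) ∨ (E ∧ B))) ∨ D) ∧ (¬D ∨ A ∨ ((E ∨ B) ∧ (¬E ∨ ¬B)))   — De Morgan
≡ (¬A ∨ D) ∧ (¬E ∨ E ∨ D) ∧ (¬E ∨ B ∨ D) ∧ (¬B ∨ E ∨ D) ∧ (¬B ∨ B ∨ D) ∧ (¬D ∨ A ∨ E ∨ B) ∧ (¬D ∨ A ∨ ¬E ∨ ¬B)   — distribute ∨ over ∧
≡ (¬A ∨ D) ∧ (¬E ∨ B ∨ D) ∧ (¬B ∨ E ∨ D) ∧ (¬D ∨ A ∨ E ∨ B) ∧ (¬D ∨ A ∨ ¬E ∨ ¬B)   — simplify

(¬A ∨ D) ∧ (¬E ∨ B ∨ D) ∧ (¬B ∨ E ∨ D) ∧ (¬D ∨ A ∨ E ∨ B) ∧ (¬D ∨ A ∨ ¬E ∨ ¬B)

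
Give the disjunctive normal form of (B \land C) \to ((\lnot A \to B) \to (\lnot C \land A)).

(B \land C) \to ((\lnot A \to B) \to (\lnot C \land A))
⇔ \lnot (B \land C) \lor ((\lnot A \to B) \to (\lnot C \land A))   [eliminate \to]
⇔ \lnot (B \land C) \lor \lnot (\lnot A \to B) \lor (\lnot C \land A)   [eliminate \to]
⇔ \lnot (B \land C) \lor \lnot (\lnot \lnot A \lor B) \lor (\lnot C \land A)   [eliminate \to]
⇔ \lnot B \lor \lnot C \lor \lnot (\lnot \lnot A \lor B) \lor (\lnot C \land A)   [De Morgan]
⇔ \lnot B \lor \lnot C \lor (\lnot \lnot \lnot A \land \lnot B) \lor (\lnot C \land A)   [De Morgan]
⇔ \lnot B \lor \lnot C \lor (\lnot A \land \lnot B) \lor (\lnot C \land A)   [double negation]
⇔ \lnot B \lor \lnot C   [simplify]

\lnot B \lor \lnot C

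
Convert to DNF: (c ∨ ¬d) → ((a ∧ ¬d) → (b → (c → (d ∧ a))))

(c ∨ ¬d) → ((a ∧ ¬d) → (b → (c → (d ∧ a))))
= ¬(c ∨ ¬d) ∨ ((a ∧ ¬d) → (b → (c → (d ∧ a))))   [eliminate →]
= ¬(c ∨ ¬d) ∨ ¬(a ∧ ¬d) ∨ (b → (c → (d ∧ a)))   [eliminate →]
= ¬(c ∨ ¬d) ∨ ¬(a ∧ ¬d) ∨ ¬b ∨ (c → (d ∧ a))   [eliminate →]
= ¬(c ∨ ¬d) ∨ ¬(a ∧ ¬d) ∨ ¬b ∨ ¬c ∨ (d ∧ a)   [eliminate →]
= (¬c ∧ ¬¬d) ∨ ¬(a ∧ ¬d) ∨ ¬b ∨ ¬c ∨ (d ∧ a)   [De Morgan]
= (¬c ∧ d) ∨ ¬(a ∧ ¬d) ∨ ¬b ∨ ¬c ∨ (d ∧ a)   [double negation]
= (¬c ∧ d) ∨ ¬a ∨ ¬¬d ∨ ¬b ∨ ¬c ∨ (d ∧ a)   [De Morgan]
= (¬c ∧ d) ∨ ¬a ∨ d ∨ ¬b ∨ ¬c ∨ (d ∧ a)   [double negation]
= ¬a ∨ d ∨ ¬b ∨ ¬c   [simplify]

¬a ∨ d ∨ ¬b ∨ ¬c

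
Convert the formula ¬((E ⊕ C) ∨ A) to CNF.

(¬E ∨ C) ∧ (¬C ∨ E) ∧ ¬A

¬((E ⊕ C) ∨ A)
= ¬(((E ∨ C) ∧ ¬(E ∧ C)) ∨ A)   [expand ⊕]
= ¬((E ∨ C) ∧ ¬(E ∧ C)) ∧ ¬A   [De Morgan]
= (¬(E ∨ C) ∨ ¬¬(E ∧ C)) ∧ ¬A   [De Morgan]
= ((¬E ∧ ¬C) ∨ ¬¬(E ∧ C)) ∧ ¬A   [De Morgan]
= ((¬E ∧ ¬C) ∨ (E ∧ C)) ∧ ¬A   [double negation]
= (¬E ∨ E) ∧ (¬E ∨ C) ∧ (¬C ∨ E) ∧ (¬C ∨ C) ∧ ¬A   [distribute ∨ over ∧]
= (¬E ∨ C) ∧ (¬C ∨ E) ∧ ¬A   [simplify]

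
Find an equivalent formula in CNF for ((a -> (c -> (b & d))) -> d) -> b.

((a -> (c -> (b & d))) -> d) -> b
≡ ~((a -> (c -> (b & d))) -> d) | b   [eliminate ->]
≡ ~(~(a -> (c -> (b & d))) | d) | b   [eliminate ->]
≡ ~(~(~a | (c -> (b & d))) | d) | b   [eliminate ->]
≡ ~(~(~a | ~c | (b & d)) | d) | b   [eliminate ->]
≡ (~~(~a | ~c | (b & d)) & ~d) | b   [De Morgan]
≡ ((~a | ~c | (b & d)) & ~d) | b   [double negation]
≡ (~a | ~c | b | b) & (~a | ~c | d | b) & (~d | b)   [distribute | over &]
≡ (~a | ~c | b) & (~d | b)   [simplify]

(~a | ~c | b) & (~d | b)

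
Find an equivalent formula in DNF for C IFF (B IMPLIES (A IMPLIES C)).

(NOT C AND B AND A) OR C

C IFF (B IMPLIES (A IMPLIES C))
≡ (C IMPLIES (B IMPLIES (A IMPLIES C))) AND ((B IMPLIES (A IMPLIES C)) IMPLIES C)   [eliminate IFF]
≡ (NOT C OR (B IMPLIES (A IMPLIES C))) AND ((B IMPLIES (A IMPLIES C)) IMPLIES C)   [eliminate IMPLIES]
≡ (NOT C OR NOT B OR (A IMPLIES C)) AND ((B IMPLIES (A IMPLIES C)) IMPLIES C)   [eliminate IMPLIES]
≡ (NOT C OR NOT B OR NOT A OR C) AND ((B IMPLIES (A IMPLIES C)) IMPLIES C)   [eliminate IMPLIES]
≡ (NOT C OR NOT B OR NOT A OR C) AND (NOT (B IMPLIES (A IMPLIES C)) OR C)   [eliminate IMPLIES]
≡ (NOT C OR NOT B OR NOT A OR C) AND (NOT (NOT B OR (A IMPLIES C)) OR C)   [eliminate IMPLIES]
≡ (NOT C OR NOT B OR NOT A OR C) AND (NOT (NOT B OR NOT A OR C) OR C)   [eliminate IMPLIES]
≡ (NOT C OR NOT B OR NOT A OR C) AND ((NOT NOT B AND NOT NOT A AND NOT C) OR C)   [De Morgan]
≡ (NOT C OR NOT B OR NOT A OR C) AND ((B AND NOT NOT A AND NOT C) OR C)   [double negation]
≡ (NOT C OR NOT B OR NOT A OR C) AND ((B AND A AND NOT C) OR C)   [double negation]
≡ (NOT C AND B AND A AND NOT C) OR (NOT C AND C) OR (NOT B AND B AND A AND NOT C) OR (NOT B AND C) OR (NOT A AND B AND A AND NOT C) OR (NOT A AND C) OR (C AND B AND A AND NOT C) OR (C AND C)   [distribute AND over OR]
≡ (NOT C AND B AND A) OR C   [simplify]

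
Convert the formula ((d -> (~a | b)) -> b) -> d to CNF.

((d -> (~a | b)) -> b) -> d
≡ ~((d -> (~a | b)) -> b) | d   [eliminate ->]
≡ ~(~(d -> (~a | b)) | b) | d   [eliminate ->]
≡ ~(~(~d | ~a | b) | b) | d   [eliminate ->]
≡ (~~(~d | ~a | b) & ~b) | d   [De Morgan]
≡ ((~d | ~a | b) & ~b) | d   [double negation]
≡ (~d | ~a | b | d) & (~b | d)   [distribute | over &]
≡ ~b | d   [simplify]

~b | d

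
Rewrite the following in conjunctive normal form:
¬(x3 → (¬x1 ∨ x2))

x3 ∧ x1 ∧ ¬x2

¬(x3 → (¬x1 ∨ x2))
≡ ¬(¬x3 ∨ ¬x1 ∨ x2)   [eliminate →]
≡ ¬¬x3 ∧ ¬¬x1 ∧ ¬x2   [De Morgan]
≡ x3 ∧ ¬¬x1 ∧ ¬x2   [double negation]
≡ x3 ∧ x1 ∧ ¬x2   [double negation]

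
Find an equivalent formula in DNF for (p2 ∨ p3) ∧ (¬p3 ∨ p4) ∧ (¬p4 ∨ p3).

(p2 ∧ ¬p3 ∧ ¬p4) ∨ (p3 ∧ p4)

(p2 ∨ p3) ∧ (¬p3 ∨ p4) ∧ (¬p4 ∨ p3)
≡ (p2 ∧ ¬p3 ∧ ¬p4) ∨ (p2 ∧ ¬p3 ∧ p3) ∨ (p2 ∧ p4 ∧ ¬p4) ∨ (p2 ∧ p4 ∧ p3) ∨ (p3 ∧ ¬p3 ∧ ¬p4) ∨ (p3 ∧ ¬p3 ∧ p3) ∨ (p3 ∧ p4 ∧ ¬p4) ∨ (p3 ∧ p4 ∧ p3)   — distribute ∧ over ∨
≡ (p2 ∧ ¬p3 ∧ ¬p4) ∨ (p3 ∧ p4)   — simplify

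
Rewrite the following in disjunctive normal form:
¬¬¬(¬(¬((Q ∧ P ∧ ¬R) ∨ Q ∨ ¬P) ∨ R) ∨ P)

¬¬¬(¬(¬((Q ∧ P ∧ ¬R) ∨ Q ∨ ¬P) ∨ R) ∨ P)
≡ ¬(¬(¬((Q ∧ P ∧ ¬R) ∨ Q ∨ ¬P) ∨ R) ∨ P)   (double negation)
≡ ¬¬(¬((Q ∧ P ∧ ¬R) ∨ Q ∨ ¬P) ∨ R) ∧ ¬P   (De Morgan)
≡ (¬((Q ∧ P ∧ ¬R) ∨ Q ∨ ¬P) ∨ R) ∧ ¬P   (double negation)
≡ ((¬(Q ∧ P ∧ ¬R) ∧ ¬Q ∧ ¬¬P) ∨ R) ∧ ¬P   (De Morgan)
≡ (((¬Q ∨ ¬P ∨ ¬¬R) ∧ ¬Q ∧ ¬¬P) ∨ R) ∧ ¬P   (De Morgan)
≡ (((¬Q ∨ ¬P ∨ R) ∧ ¬Q ∧ ¬¬P) ∨ R) ∧ ¬P   (double negation)
≡ (((¬Q ∨ ¬P ∨ R) ∧ ¬Q ∧ P) ∨ R) ∧ ¬P   (double negation)
≡ (¬Q ∧ ¬Q ∧ P ∧ ¬P) ∨ (¬P ∧ ¬Q ∧ P ∧ ¬P) ∨ (R ∧ ¬Q ∧ P ∧ ¬P) ∨ (R ∧ ¬P)   (distribute ∧ over ∨)
≡ R ∧ ¬P   (simplify)

R ∧ ¬P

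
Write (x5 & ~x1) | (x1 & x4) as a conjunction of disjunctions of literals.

(x5 | x1) & (x5 | x4) & (~x1 | x4)

(x5 & ~x1) | (x1 & x4)
≡ (x5 | x1) & (x5 | x4) & (~x1 | x1) & (~x1 | x4)   — distribute | over &
≡ (x5 | x1) & (x5 | x4) & (~x1 | x4)   — simplify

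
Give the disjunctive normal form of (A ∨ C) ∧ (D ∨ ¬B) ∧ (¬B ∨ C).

(A ∨ C) ∧ (D ∨ ¬B) ∧ (¬B ∨ C)
≡ (A ∧ D ∧ ¬B) ∨ (A ∧ D ∧ C) ∨ (A ∧ ¬B ∧ ¬B) ∨ (A ∧ ¬B ∧ C) ∨ (C ∧ D ∧ ¬B) ∨ (C ∧ D ∧ C) ∨ (C ∧ ¬B ∧ ¬B) ∨ (C ∧ ¬B ∧ C)   (distribute ∧ over ∨)
≡ (A ∧ ¬B) ∨ (C ∧ D) ∨ (C ∧ ¬B)   (simplify)

(A ∧ ¬B) ∨ (C ∧ D) ∨ (C ∧ ¬B)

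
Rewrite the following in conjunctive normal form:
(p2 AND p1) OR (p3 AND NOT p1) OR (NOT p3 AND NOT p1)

p2 OR NOT p1

(p2 AND p1) OR (p3 AND NOT p1) OR (NOT p3 AND NOT p1)
≡ (p2 OR p3 OR NOT p3) AND (p2 OR p3 OR NOT p1) AND (p2 OR NOT p1 OR NOT p3) AND (p2 OR NOT p1 OR NOT p1) AND (p1 OR p3 OR NOT p3) AND (p1 OR p3 OR NOT p1) AND (p1 OR NOT p1 OR NOT p3) AND (p1 OR NOT p1 OR NOT p1)
≡ p2 OR NOT p1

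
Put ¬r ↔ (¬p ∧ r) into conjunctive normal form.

¬r ↔ (¬p ∧ r)
= (¬r → (¬p ∧ r)) ∧ ((¬p ∧ r) → ¬r)   — eliminate ↔
= (¬¬r ∨ (¬p ∧ r)) ∧ ((¬p ∧ r) → ¬r)   — eliminate →
= (¬¬r ∨ (¬p ∧ r)) ∧ (¬(¬p ∧ r) ∨ ¬r)   — eliminate →
= (r ∨ (¬p ∧ r)) ∧ (¬(¬p ∧ r) ∨ ¬r)   — double negation
= (r ∨ (¬p ∧ r)) ∧ (¬¬p ∨ ¬r ∨ ¬r)   — De Morgan
= (r ∨ (¬p ∧ r)) ∧ (p ∨ ¬r ∨ ¬r)   — double negation
= (r ∨ ¬p) ∧ (r ∨ r) ∧ (p ∨ ¬r ∨ ¬r)   — distribute ∨ over ∧
= r ∧ (p ∨ ¬r)   — simplify

r ∧ (p ∨ ¬r)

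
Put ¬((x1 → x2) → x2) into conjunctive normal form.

(¬x1 ∨ x2) ∧ ¬x2

¬((x1 → x2) → x2)
= ¬(¬(x1 → x2) ∨ x2)   [eliminate →]
= ¬(¬(¬x1 ∨ x2) ∨ x2)   [eliminate →]
= ¬¬(¬x1 ∨ x2) ∧ ¬x2   [De Morgan]
= (¬x1 ∨ x2) ∧ ¬x2   [double negation]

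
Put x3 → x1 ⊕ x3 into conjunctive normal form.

¬x3 ∨ ¬x1

x3 → x1 ⊕ x3
⇔ ¬x3 ∨ (x1 ⊕ x3)
⇔ ¬x3 ∨ (x1 ∨ x3) ∧ ¬(x1 ∧ x3)
⇔ ¬x3 ∨ (x1 ∨ x3) ∧ (¬x1 ∨ ¬x3)
⇔ (¬x3 ∨ x1 ∨ x3) ∧ (¬x3 ∨ ¬x1 ∨ ¬x3)
⇔ ¬x3 ∨ ¬x1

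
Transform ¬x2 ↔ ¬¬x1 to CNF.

¬x2 ↔ ¬¬x1
= (¬x2 → ¬¬x1) ∧ (¬¬x1 → ¬x2)   (eliminate ↔)
= (¬¬x2 ∨ ¬¬x1) ∧ (¬¬x1 → ¬x2)   (eliminate →)
= (¬¬x2 ∨ ¬¬x1) ∧ (¬¬¬x1 ∨ ¬x2)   (eliminate →)
= (x2 ∨ ¬¬x1) ∧ (¬¬¬x1 ∨ ¬x2)   (double negation)
= (x2 ∨ x1) ∧ (¬¬¬x1 ∨ ¬x2)   (double negation)
= (x2 ∨ x1) ∧ (¬x1 ∨ ¬x2)   (double negation)

(x2 ∨ x1) ∧ (¬x1 ∨ ¬x2)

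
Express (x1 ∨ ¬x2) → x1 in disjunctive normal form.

(¬x1 ∧ x2) ∨ x1

(x1 ∨ ¬x2) → x1
⇔ ¬(x1 ∨ ¬x2) ∨ x1   [eliminate →]
⇔ (¬x1 ∧ ¬¬x2) ∨ x1   [De Morgan]
⇔ (¬x1 ∧ x2) ∨ x1   [double negation]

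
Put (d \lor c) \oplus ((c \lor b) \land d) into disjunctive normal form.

(d \lor c) \oplus ((c \lor b) \land d)
≡ ((d \lor c) \land \lnot ((c \lor b) \land d)) \lor (\lnot (d \lor c) \land (c \lor b) \land d)
≡ ((d \lor c) \land (\lnot (c \lor b) \lor \lnot d)) \lor (\lnot (d \lor c) \land (c \lor b) \land d)
≡ ((d \lor c) \land ((\lnot c \land \lnot b) \lor \lnot d)) \lor (\lnot (d \lor c) \land (c \lor b) \land d)
≡ ((d \lor c) \land ((\lnot c \land \lnot b) \lor \lnot d)) \lor (\lnot d \land \lnot c \land (c \lor b) \land d)
≡ (d \land \lnot c \land \lnot b) \lor (d \land \lnot d) \lor (c \land \lnot c \land \lnot b) \lor (c \land \lnot d) \lor (\lnot d \land \lnot c \land c \land d) \lor (\lnot d \land \lnot c \land b \land d)
≡ (d \land \lnot c \land \lnot b) \lor (c \land \lnot d)

(d \land \lnot c \land \lnot b) \lor (c \land \lnot d)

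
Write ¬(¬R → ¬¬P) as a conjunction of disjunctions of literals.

¬(¬R → ¬¬P)
⇔ ¬(¬¬R ∨ ¬¬P)
⇔ ¬¬¬R ∧ ¬¬¬P
⇔ ¬R ∧ ¬¬¬P
⇔ ¬R ∧ ¬P

¬R ∧ ¬P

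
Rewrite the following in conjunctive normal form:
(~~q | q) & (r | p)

(~~q | q) & (r | p)
= (q | q) & (r | p)   (double negation)
= q & (r | p)   (simplify)

q & (r | p)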